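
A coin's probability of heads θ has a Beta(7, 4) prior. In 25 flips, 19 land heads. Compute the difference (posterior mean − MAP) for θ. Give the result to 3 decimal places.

Posterior: Beta(7+19, 4+6) = Beta(26, 10).
Mode = (26−1)/(26+10−2) = 25/34 = 0.735.
Mean = 26/(26+10) = 26/36 = 0.722.
Difference = 0.722 − 0.735 = -0.013.
The mean is pulled below the mode by the posterior's left skew.

-0.013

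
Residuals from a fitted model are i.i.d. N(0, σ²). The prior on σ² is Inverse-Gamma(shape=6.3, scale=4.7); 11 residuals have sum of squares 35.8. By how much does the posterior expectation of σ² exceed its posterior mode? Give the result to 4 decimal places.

Posterior: Inverse-Gamma(shape = 6.3+11/2 = 11.8, scale = 4.7+35.8/2 = 22.6).
Mode = β/(α+1) = 22.6/12.8 = 1.7656.
Mean = β/(α−1) = 22.6/10.8 = 2.0926.
Difference = 2.0926 − 1.7656 = 0.3270.

0.3270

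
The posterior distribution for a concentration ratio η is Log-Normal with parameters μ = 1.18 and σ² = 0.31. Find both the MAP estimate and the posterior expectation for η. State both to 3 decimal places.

η_MAP = 2.387, E[η|data] = 3.800

Mode = exp(μ − σ²) = exp(0.87) = 2.387.
Mean = exp(μ + σ²/2) = exp(1.335) = 3.800.
Mean > mode: the posterior has a right tail.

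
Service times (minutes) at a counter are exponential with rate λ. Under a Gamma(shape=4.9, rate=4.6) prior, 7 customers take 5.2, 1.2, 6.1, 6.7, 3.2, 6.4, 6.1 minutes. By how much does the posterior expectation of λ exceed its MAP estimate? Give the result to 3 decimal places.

0.025

Σ times = 34.9. Posterior: Gamma(shape = 4.9+7 = 11.9, rate = 4.6+34.9 = 39.5).
Mode = (α−1)/β = 10.9/39.5 = 0.276.
Mean = α/β = 11.9/39.5 = 0.301.
Difference = 0.301 − 0.276 = 0.025.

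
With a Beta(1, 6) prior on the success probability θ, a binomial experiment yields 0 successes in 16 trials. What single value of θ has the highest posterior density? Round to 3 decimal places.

Posterior: Beta(1+0, 6+16) = Beta(1, 22).
Since α = 1 ≤ 1 and β > 1, the Beta density is monotone decreasing on [0,1]; the mode is at 0.
Mean = 1/(1+22) = 0.043.
This is the posterior mode — the MAP estimate.

0.000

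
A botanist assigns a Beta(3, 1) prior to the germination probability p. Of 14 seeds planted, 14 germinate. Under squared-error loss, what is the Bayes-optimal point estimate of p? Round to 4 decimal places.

Posterior: Beta(3+14, 1+0) = Beta(17, 1).
Since β = 1 ≤ 1 and α > 1, the Beta density is monotone increasing on [0,1]; the mode is at 1.
Mean = 17/(17+1) = 0.9444.
Squared-error loss ⇒ the optimal estimator is the posterior mean.

0.9444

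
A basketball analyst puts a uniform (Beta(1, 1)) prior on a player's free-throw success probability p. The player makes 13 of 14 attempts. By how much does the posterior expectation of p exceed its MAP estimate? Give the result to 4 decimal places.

Posterior: Beta(1+13, 1+1) = Beta(14, 2).
Mode = (14−1)/(14+2−2) = 13/14 = 0.9286.
With a flat prior the MAP equals the MLE, 13/14.
Mean = 14/(14+2) = 14/16 = 0.8750.
Difference = 0.8750 − 0.9286 = -0.0536.
Mode > mean: the posterior has a left tail.

-0.0536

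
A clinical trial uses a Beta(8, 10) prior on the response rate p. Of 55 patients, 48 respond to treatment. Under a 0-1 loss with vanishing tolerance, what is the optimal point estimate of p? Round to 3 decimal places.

0.775

Posterior: Beta(8+48, 10+7) = Beta(56, 17).
Mode = (56−1)/(56+17−2) = 55/71 = 0.775.
Mean = 56/(56+17) = 56/73 = 0.767.
This is the posterior mode — the MAP estimate.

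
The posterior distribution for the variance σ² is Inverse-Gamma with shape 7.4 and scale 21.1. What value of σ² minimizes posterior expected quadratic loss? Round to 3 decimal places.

3.297

Mode = β/(α+1) = 21.1/8.4 = 2.512.
Mean = β/(α−1) = 21.1/6.4 = 3.297.
Quadratic loss ⇒ the optimal estimator is the posterior mean.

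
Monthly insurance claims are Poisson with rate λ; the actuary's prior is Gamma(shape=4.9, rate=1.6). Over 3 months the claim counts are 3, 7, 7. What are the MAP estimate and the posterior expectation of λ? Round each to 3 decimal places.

MAP: 4.543. Posterior mean: 4.761.

Σ counts = 17. Posterior: Gamma(shape = 4.9+17 = 21.9, rate = 1.6+3 = 4.6).
Mode = (α−1)/β = 20.9/4.6 = 4.543.
Mean = α/β = 21.9/4.6 = 4.761.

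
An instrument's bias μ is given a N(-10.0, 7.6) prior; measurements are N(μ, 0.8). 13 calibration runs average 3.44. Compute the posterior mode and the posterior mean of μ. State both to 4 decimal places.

posterior mode = 3.3320, posterior mean = 3.3320

Posterior for μ is Normal. Precision-weighted mean: (1/7.6·-10.0 + 13/0.8·3.44) / (1/7.6 + 13/0.8) = 3.3320.
A Normal posterior is symmetric, so mode = mean.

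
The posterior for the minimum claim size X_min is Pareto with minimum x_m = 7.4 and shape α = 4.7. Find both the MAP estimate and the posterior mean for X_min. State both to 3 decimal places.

MAP = 7.400, posterior mean = 9.400

The Pareto density is strictly decreasing on [x_m, ∞), so the mode is x_m = 7.400.
Mean = α·x_m/(α−1) = 4.7·7.4/3.7 = 9.400.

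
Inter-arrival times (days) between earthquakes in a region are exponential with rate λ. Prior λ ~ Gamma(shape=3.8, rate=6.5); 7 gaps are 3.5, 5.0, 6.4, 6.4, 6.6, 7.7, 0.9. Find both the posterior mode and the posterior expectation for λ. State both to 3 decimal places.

Σ times = 36.5. Posterior: Gamma(shape = 3.8+7 = 10.8, rate = 6.5+36.5 = 43.0).
Mode = (α−1)/β = 9.8/43.0 = 0.228.
Mean = α/β = 10.8/43.0 = 0.251.
Mean > mode: the posterior has a right tail.

MAP = 0.228; posterior mean = 0.251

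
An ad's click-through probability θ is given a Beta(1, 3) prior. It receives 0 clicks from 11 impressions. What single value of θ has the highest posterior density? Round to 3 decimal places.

Posterior: Beta(1+0, 3+11) = Beta(1, 14).
Since α = 1 ≤ 1 and β > 1, the Beta density is monotone decreasing on [0,1]; the mode is at 0.
Mean = 1/(1+14) = 0.067.
This is the posterior mode — the MAP estimate.

0.000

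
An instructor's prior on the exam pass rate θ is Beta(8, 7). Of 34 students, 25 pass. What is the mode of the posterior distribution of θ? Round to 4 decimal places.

0.6809

Posterior: Beta(8+25, 7+9) = Beta(33, 16).
Mode = (33−1)/(33+16−2) = 32/47 = 0.6809.
Mean = 33/(33+16) = 33/49 = 0.6735.
This is the posterior mode — the MAP estimate.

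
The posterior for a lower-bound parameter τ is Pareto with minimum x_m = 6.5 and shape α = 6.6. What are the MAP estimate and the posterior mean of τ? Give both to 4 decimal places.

The Pareto density is strictly decreasing on [x_m, ∞), so the mode is x_m = 6.5000.
Mean = α·x_m/(α−1) = 6.6·6.5/5.6 = 7.6607.
The mean is pulled above the mode by the posterior's right skew.

MAP: 6.5000. Posterior mean: 7.6607.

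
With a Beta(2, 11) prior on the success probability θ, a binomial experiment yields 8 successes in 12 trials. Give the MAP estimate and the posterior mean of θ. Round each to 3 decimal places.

θ_MAP = 0.391, E[θ|data] = 0.400

Posterior: Beta(2+8, 11+4) = Beta(10, 15).
Mode = (10−1)/(10+15−2) = 9/23 = 0.391.
Mean = 10/(10+15) = 10/25 = 0.400.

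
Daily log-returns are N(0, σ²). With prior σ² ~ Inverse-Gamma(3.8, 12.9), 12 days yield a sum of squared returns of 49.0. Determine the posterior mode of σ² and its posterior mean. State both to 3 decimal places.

MAP = 3.463, posterior mean = 4.250

Posterior: Inverse-Gamma(shape = 3.8+12/2 = 9.8, scale = 12.9+49.0/2 = 37.4).
Mode = β/(α+1) = 37.4/10.8 = 3.463.
Mean = β/(α−1) = 37.4/8.8 = 4.250.
Right-skewed posterior ⇒ mode < mean.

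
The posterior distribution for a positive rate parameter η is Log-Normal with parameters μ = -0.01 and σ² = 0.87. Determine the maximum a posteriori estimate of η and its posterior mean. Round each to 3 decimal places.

η_MAP = 0.415, E[η|data] = 1.530

Mode = exp(μ − σ²) = exp(-0.88) = 0.415.
Mean = exp(μ + σ²/2) = exp(0.425) = 1.530.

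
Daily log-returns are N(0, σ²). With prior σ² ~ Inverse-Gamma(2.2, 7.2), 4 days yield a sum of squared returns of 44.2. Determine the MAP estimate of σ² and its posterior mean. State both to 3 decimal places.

Posterior: Inverse-Gamma(shape = 2.2+4/2 = 4.2, scale = 7.2+44.2/2 = 29.3).
Mode = β/(α+1) = 29.3/5.2 = 5.635.
Mean = β/(α−1) = 29.3/3.2 = 9.156.

MAP = 5.635; posterior mean = 9.156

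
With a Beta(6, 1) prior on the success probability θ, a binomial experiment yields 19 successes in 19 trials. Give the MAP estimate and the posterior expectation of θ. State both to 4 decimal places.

θ_MAP = 1.0000, E[θ|data] = 0.9615

Posterior: Beta(6+19, 1+0) = Beta(25, 1).
Since β = 1 ≤ 1 and α > 1, the Beta density is monotone increasing on [0,1]; the mode is at 1.
Mean = 25/(25+1) = 0.9615.
Mode > mean: the posterior has a left tail.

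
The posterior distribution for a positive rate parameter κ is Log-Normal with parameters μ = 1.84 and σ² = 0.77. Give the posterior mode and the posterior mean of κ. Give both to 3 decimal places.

Mode = exp(μ − σ²) = exp(1.07) = 2.915.
Mean = exp(μ + σ²/2) = exp(2.225) = 9.253.
The mean is pulled above the mode by the posterior's right skew.

κ_MAP = 2.915, E[κ|data] = 9.253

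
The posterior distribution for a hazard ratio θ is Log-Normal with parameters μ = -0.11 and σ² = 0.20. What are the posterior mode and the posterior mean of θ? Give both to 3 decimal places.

Mode = exp(μ − σ²) = exp(-0.31) = 0.733.
Mean = exp(μ + σ²/2) = exp(-0.010) = 0.990.
The mean is pulled above the mode by the posterior's right skew.

MAP: 0.733. Posterior mean: 0.990.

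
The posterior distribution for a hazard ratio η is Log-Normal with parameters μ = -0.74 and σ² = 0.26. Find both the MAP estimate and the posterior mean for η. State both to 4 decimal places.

η_MAP = 0.3679, E[η|data] = 0.5434

Mode = exp(μ − σ²) = exp(-1.00) = 0.3679.
Mean = exp(μ + σ²/2) = exp(-0.610) = 0.5434.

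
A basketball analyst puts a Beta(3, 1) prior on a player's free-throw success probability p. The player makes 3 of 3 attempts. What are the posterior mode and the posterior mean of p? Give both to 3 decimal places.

Posterior: Beta(3+3, 1+0) = Beta(6, 1).
Since β = 1 ≤ 1 and α > 1, the Beta density is monotone increasing on [0,1]; the mode is at 1.
Mean = 6/(6+1) = 0.857.
Left-skewed posterior ⇒ mean < mode.

MAP: 1.000. Posterior mean: 0.857.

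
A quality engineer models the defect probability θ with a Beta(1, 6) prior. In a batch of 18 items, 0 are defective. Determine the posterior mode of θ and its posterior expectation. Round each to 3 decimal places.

Posterior: Beta(1+0, 6+18) = Beta(1, 24).
Since α = 1 ≤ 1 and β > 1, the Beta density is monotone decreasing on [0,1]; the mode is at 0.
Mean = 1/(1+24) = 0.040.
Mean > mode: the posterior has a right tail.

MAP = 0.000; posterior mean = 0.040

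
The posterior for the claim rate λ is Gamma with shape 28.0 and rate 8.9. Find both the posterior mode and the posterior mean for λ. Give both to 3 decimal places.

MAP: 3.034. Posterior mean: 3.146.

Mode = (α−1)/β = 27.0/8.9 = 3.034.
Mean = α/β = 28.0/8.9 = 3.146.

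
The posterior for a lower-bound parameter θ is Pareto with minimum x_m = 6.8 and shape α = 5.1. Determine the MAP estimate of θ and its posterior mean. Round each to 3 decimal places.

The Pareto density is strictly decreasing on [x_m, ∞), so the mode is x_m = 6.800.
Mean = α·x_m/(α−1) = 5.1·6.8/4.1 = 8.459.

MAP = 6.800, posterior mean = 8.459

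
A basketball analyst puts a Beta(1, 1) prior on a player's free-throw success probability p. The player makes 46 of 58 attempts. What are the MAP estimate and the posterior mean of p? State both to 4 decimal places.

p_MAP = 0.7931, E[p|data] = 0.7833

Posterior: Beta(1+46, 1+12) = Beta(47, 13).
Mode = (47−1)/(47+13−2) = 46/58 = 0.7931.
With a flat prior the MAP equals the MLE, 46/58.
Mean = 47/(47+13) = 47/60 = 0.7833.
The mean is pulled below the mode by the posterior's left skew.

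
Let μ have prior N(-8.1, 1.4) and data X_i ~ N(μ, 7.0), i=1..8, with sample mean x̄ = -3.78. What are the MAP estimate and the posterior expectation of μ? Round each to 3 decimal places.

Posterior for μ is Normal. Precision-weighted mean: (1/1.4·-8.1 + 8/7.0·-3.78) / (1/1.4 + 8/7.0) = -5.442.
A Normal posterior is symmetric, so mode = mean.

μ_MAP = -5.442, E[μ|data] = -5.442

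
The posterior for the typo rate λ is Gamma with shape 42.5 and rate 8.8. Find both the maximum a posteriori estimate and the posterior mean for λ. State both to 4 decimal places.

Mode = (α−1)/β = 41.5/8.8 = 4.7159.
Mean = α/β = 42.5/8.8 = 4.8295.
Right-skewed posterior ⇒ mode < mean.

MAP = 4.7159, posterior mean = 4.8295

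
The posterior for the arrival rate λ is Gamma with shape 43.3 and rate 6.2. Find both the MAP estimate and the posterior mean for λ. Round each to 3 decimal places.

MAP = 6.823; posterior mean = 6.984

Mode = (α−1)/β = 42.3/6.2 = 6.823.
Mean = α/β = 43.3/6.2 = 6.984.
Mean > mode: the posterior has a right tail.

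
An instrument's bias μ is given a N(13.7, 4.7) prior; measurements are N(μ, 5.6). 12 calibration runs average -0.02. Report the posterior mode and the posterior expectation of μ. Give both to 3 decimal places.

Posterior for μ is Normal. Precision-weighted mean: (1/4.7·13.7 + 12/5.6·-0.02) / (1/4.7 + 12/5.6) = 1.219.
A Normal posterior is symmetric, so mode = mean.

MAP = 1.219; posterior mean = 1.219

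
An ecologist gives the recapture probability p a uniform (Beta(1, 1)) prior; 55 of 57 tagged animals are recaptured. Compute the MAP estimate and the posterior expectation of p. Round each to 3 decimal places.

Posterior: Beta(1+55, 1+2) = Beta(56, 3).
Mode = (56−1)/(56+3−2) = 55/57 = 0.965.
With a flat prior the MAP equals the MLE, 55/57.
Mean = 56/(56+3) = 56/59 = 0.949.
The mean is pulled below the mode by the posterior's left skew.

MAP: 0.965. Posterior mean: 0.949.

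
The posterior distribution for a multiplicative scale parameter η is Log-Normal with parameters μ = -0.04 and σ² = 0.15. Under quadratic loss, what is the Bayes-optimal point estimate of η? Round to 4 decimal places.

1.0356

Mode = exp(μ − σ²) = exp(-0.19) = 0.8270.
Mean = exp(μ + σ²/2) = exp(0.035) = 1.0356.
Quadratic loss ⇒ the optimal estimator is the posterior mean.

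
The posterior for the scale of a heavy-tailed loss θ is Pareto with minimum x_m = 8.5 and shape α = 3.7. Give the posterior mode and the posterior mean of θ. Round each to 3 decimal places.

The Pareto density is strictly decreasing on [x_m, ∞), so the mode is x_m = 8.500.
Mean = α·x_m/(α−1) = 3.7·8.5/2.7 = 11.648.

MAP = 8.500, posterior mean = 11.648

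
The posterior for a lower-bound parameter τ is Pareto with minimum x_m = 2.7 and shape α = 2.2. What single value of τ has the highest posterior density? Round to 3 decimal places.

2.700

The Pareto density is strictly decreasing on [x_m, ∞), so the mode is x_m = 2.700.
Mean = α·x_m/(α−1) = 2.2·2.7/1.2 = 4.950.
This is the posterior mode — the MAP estimate.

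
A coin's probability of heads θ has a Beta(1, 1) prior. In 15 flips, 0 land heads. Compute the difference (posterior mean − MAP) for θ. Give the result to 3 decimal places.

0.059

Posterior: Beta(1+0, 1+15) = Beta(1, 16).
Since α = 1 ≤ 1 and β > 1, the Beta density is monotone decreasing on [0,1]; the mode is at 0.
Mean = 1/(1+16) = 0.059.
Difference = 0.059 − 0.000 = 0.059.
The posterior is right-skewed, so the mean exceeds the mode.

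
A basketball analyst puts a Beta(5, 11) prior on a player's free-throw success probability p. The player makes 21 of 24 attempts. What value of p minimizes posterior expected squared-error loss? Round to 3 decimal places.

Posterior: Beta(5+21, 11+3) = Beta(26, 14).
Mode = (26−1)/(26+14−2) = 25/38 = 0.658.
Mean = 26/(26+14) = 26/40 = 0.650.
Squared-error loss ⇒ the optimal estimator is the posterior mean.

0.650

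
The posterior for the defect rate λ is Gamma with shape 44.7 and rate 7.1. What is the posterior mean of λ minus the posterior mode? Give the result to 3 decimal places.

0.141

Mode = (α−1)/β = 43.7/7.1 = 6.155.
Mean = α/β = 44.7/7.1 = 6.296.
Difference = 6.296 − 6.155 = 0.141.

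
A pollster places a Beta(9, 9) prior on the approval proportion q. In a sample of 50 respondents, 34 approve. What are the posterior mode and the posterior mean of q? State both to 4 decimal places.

MAP = 0.6364, posterior mean = 0.6324

Posterior: Beta(9+34, 9+16) = Beta(43, 25).
Mode = (43−1)/(43+25−2) = 42/66 = 0.6364.
Mean = 43/(43+25) = 43/68 = 0.6324.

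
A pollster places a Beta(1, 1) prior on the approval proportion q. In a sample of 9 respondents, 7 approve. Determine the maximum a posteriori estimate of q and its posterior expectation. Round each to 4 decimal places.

Posterior: Beta(1+7, 1+2) = Beta(8, 3).
Mode = (8−1)/(8+3−2) = 7/9 = 0.7778.
With a flat prior the MAP equals the MLE, 7/9.
Mean = 8/(8+3) = 8/11 = 0.7273.

MAP = 0.7778, posterior mean = 0.7273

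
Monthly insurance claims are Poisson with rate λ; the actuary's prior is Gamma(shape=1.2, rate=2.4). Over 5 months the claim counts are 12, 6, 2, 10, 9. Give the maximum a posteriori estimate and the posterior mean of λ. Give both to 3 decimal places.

Σ counts = 39. Posterior: Gamma(shape = 1.2+39 = 40.2, rate = 2.4+5 = 7.4).
Mode = (α−1)/β = 39.2/7.4 = 5.297.
Mean = α/β = 40.2/7.4 = 5.432.

MAP = 5.297, posterior mean = 5.432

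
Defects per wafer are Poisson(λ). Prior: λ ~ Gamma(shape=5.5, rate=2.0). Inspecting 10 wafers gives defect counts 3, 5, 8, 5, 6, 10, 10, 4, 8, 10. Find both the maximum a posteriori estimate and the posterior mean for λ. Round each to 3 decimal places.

maximum a posteriori estimate = 6.125, posterior mean = 6.208

Σ counts = 69. Posterior: Gamma(shape = 5.5+69 = 74.5, rate = 2.0+10 = 12.0).
Mode = (α−1)/β = 73.5/12.0 = 6.125.
Mean = α/β = 74.5/12.0 = 6.208.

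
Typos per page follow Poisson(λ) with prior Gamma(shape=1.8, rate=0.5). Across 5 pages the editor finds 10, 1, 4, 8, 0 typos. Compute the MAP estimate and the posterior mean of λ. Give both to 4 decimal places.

Σ counts = 23. Posterior: Gamma(shape = 1.8+23 = 24.8, rate = 0.5+5 = 5.5).
Mode = (α−1)/β = 23.8/5.5 = 4.3273.
Mean = α/β = 24.8/5.5 = 4.5091.
Mean > mode: the posterior has a right tail.

MAP: 4.3273. Posterior mean: 4.5091.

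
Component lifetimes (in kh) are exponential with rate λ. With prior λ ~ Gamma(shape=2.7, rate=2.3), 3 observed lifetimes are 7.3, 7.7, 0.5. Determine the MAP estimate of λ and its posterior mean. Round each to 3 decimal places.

MAP = 0.264, posterior mean = 0.320

Σ times = 15.5. Posterior: Gamma(shape = 2.7+3 = 5.7, rate = 2.3+15.5 = 17.8).
Mode = (α−1)/β = 4.7/17.8 = 0.264.
Mean = α/β = 5.7/17.8 = 0.320.
Right-skewed posterior ⇒ mode < mean.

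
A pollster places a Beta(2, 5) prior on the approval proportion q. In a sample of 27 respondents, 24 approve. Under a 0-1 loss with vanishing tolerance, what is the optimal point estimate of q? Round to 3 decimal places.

Posterior: Beta(2+24, 5+3) = Beta(26, 8).
Mode = (26−1)/(26+8−2) = 25/32 = 0.781.
Mean = 26/(26+8) = 26/34 = 0.765.
This is the posterior mode — the MAP estimate.

0.781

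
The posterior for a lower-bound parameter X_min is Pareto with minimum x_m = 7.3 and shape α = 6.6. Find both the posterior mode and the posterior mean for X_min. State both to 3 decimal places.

The Pareto density is strictly decreasing on [x_m, ∞), so the mode is x_m = 7.300.
Mean = α·x_m/(α−1) = 6.6·7.3/5.6 = 8.604.
Right-skewed posterior ⇒ mode < mean.

MAP = 7.300, posterior mean = 8.604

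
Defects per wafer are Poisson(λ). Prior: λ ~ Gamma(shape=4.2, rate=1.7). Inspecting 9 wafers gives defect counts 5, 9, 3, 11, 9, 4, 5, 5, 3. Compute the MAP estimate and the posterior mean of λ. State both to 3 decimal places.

MAP: 5.346. Posterior mean: 5.439.

Σ counts = 54. Posterior: Gamma(shape = 4.2+54 = 58.2, rate = 1.7+9 = 10.7).
Mode = (α−1)/β = 57.2/10.7 = 5.346.
Mean = α/β = 58.2/10.7 = 5.439.
Mean > mode: the posterior has a right tail.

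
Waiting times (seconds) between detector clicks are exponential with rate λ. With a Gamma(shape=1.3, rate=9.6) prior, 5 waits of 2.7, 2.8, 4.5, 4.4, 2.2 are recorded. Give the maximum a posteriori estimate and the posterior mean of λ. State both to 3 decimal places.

Σ times = 16.6. Posterior: Gamma(shape = 1.3+5 = 6.3, rate = 9.6+16.6 = 26.2).
Mode = (α−1)/β = 5.3/26.2 = 0.202.
Mean = α/β = 6.3/26.2 = 0.240.

MAP = 0.202, posterior mean = 0.240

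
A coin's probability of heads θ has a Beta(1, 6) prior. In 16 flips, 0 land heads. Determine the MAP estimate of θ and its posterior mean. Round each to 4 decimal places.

Posterior: Beta(1+0, 6+16) = Beta(1, 22).
Since α = 1 ≤ 1 and β > 1, the Beta density is monotone decreasing on [0,1]; the mode is at 0.
Mean = 1/(1+22) = 0.0435.

MAP = 0.0000, posterior mean = 0.0435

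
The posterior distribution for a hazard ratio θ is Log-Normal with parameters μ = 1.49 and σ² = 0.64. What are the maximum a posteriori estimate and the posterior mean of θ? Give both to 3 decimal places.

MAP = 2.340, posterior mean = 6.110

Mode = exp(μ − σ²) = exp(0.85) = 2.340.
Mean = exp(μ + σ²/2) = exp(1.810) = 6.110.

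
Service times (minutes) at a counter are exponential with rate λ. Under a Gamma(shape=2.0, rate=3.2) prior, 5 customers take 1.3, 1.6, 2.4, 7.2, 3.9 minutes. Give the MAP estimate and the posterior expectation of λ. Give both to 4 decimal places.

MAP estimate = 0.3061, posterior expectation = 0.3571

Σ times = 16.4. Posterior: Gamma(shape = 2.0+5 = 7.0, rate = 3.2+16.4 = 19.6).
Mode = (α−1)/β = 6.0/19.6 = 0.3061.
Mean = α/β = 7.0/19.6 = 0.3571.
Right-skewed posterior ⇒ mode < mean.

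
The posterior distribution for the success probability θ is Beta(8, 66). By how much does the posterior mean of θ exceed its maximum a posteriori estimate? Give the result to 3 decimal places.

Mode = (8−1)/(8+66−2) = 7/72 = 0.097.
Mean = 8/(8+66) = 8/74 = 0.108.
Difference = 0.108 − 0.097 = 0.011.
Right-skewed posterior ⇒ mode < mean.

0.011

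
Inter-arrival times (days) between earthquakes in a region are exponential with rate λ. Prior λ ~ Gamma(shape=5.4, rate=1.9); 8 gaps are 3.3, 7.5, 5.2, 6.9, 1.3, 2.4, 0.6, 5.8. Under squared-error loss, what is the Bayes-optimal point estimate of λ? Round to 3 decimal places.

0.384

Σ times = 33.0. Posterior: Gamma(shape = 5.4+8 = 13.4, rate = 1.9+33.0 = 34.9).
Mode = (α−1)/β = 12.4/34.9 = 0.355.
Mean = α/β = 13.4/34.9 = 0.384.
Squared-error loss ⇒ the optimal estimator is the posterior mean.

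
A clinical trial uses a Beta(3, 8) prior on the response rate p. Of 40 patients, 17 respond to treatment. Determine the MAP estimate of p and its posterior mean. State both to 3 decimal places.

MAP: 0.388. Posterior mean: 0.392.

Posterior: Beta(3+17, 8+23) = Beta(20, 31).
Mode = (20−1)/(20+31−2) = 19/49 = 0.388.
Mean = 20/(20+31) = 20/51 = 0.392.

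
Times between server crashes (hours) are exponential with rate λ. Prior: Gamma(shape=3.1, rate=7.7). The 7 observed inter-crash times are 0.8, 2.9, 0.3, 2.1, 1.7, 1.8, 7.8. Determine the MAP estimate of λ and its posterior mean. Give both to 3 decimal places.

MAP = 0.363, posterior mean = 0.402

Σ times = 17.4. Posterior: Gamma(shape = 3.1+7 = 10.1, rate = 7.7+17.4 = 25.1).
Mode = (α−1)/β = 9.1/25.1 = 0.363.
Mean = α/β = 10.1/25.1 = 0.402.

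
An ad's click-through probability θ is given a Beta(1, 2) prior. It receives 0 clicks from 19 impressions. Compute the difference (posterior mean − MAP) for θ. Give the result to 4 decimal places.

0.0455

Posterior: Beta(1+0, 2+19) = Beta(1, 21).
Since α = 1 ≤ 1 and β > 1, the Beta density is monotone decreasing on [0,1]; the mode is at 0.
Mean = 1/(1+21) = 0.0455.
Difference = 0.0455 − 0.0000 = 0.0455.
The mean is pulled above the mode by the posterior's right skew.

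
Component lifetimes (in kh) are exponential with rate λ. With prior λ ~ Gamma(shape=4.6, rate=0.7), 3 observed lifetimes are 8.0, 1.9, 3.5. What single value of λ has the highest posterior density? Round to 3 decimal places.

Σ times = 13.4. Posterior: Gamma(shape = 4.6+3 = 7.6, rate = 0.7+13.4 = 14.1).
Mode = (α−1)/β = 6.6/14.1 = 0.468.
Mean = α/β = 7.6/14.1 = 0.539.
This is the posterior mode — the MAP estimate.

0.468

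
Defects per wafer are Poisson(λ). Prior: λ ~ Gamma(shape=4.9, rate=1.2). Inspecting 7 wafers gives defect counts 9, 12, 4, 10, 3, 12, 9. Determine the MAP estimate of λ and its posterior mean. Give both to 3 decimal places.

Σ counts = 59. Posterior: Gamma(shape = 4.9+59 = 63.9, rate = 1.2+7 = 8.2).
Mode = (α−1)/β = 62.9/8.2 = 7.671.
Mean = α/β = 63.9/8.2 = 7.793.
Right-skewed posterior ⇒ mode < mean.

MAP: 7.671. Posterior mean: 7.793.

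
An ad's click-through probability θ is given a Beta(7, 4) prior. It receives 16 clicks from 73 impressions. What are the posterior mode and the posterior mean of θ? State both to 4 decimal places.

θ_MAP = 0.2683, E[θ|data] = 0.2738

Posterior: Beta(7+16, 4+57) = Beta(23, 61).
Mode = (23−1)/(23+61−2) = 22/82 = 0.2683.
Mean = 23/(23+61) = 23/84 = 0.2738.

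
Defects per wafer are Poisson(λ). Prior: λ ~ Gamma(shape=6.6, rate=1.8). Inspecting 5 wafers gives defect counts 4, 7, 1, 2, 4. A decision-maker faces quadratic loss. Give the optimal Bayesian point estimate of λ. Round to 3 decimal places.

Σ counts = 18. Posterior: Gamma(shape = 6.6+18 = 24.6, rate = 1.8+5 = 6.8).
Mode = (α−1)/β = 23.6/6.8 = 3.471.
Mean = α/β = 24.6/6.8 = 3.618.
Quadratic loss ⇒ the optimal estimator is the posterior mean.

3.618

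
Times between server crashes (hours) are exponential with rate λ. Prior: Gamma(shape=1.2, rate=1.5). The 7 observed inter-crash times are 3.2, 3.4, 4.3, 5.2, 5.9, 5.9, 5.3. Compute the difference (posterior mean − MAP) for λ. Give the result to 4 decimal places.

Σ times = 33.2. Posterior: Gamma(shape = 1.2+7 = 8.2, rate = 1.5+33.2 = 34.7).
Mode = (α−1)/β = 7.2/34.7 = 0.2075.
Mean = α/β = 8.2/34.7 = 0.2363.
Difference = 0.2363 − 0.2075 = 0.0288.

0.0288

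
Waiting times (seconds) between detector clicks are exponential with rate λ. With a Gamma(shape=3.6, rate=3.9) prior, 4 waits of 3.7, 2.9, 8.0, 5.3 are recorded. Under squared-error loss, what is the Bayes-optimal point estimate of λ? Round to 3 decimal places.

0.319

Σ times = 19.9. Posterior: Gamma(shape = 3.6+4 = 7.6, rate = 3.9+19.9 = 23.8).
Mode = (α−1)/β = 6.6/23.8 = 0.277.
Mean = α/β = 7.6/23.8 = 0.319.
Squared-error loss ⇒ the optimal estimator is the posterior mean.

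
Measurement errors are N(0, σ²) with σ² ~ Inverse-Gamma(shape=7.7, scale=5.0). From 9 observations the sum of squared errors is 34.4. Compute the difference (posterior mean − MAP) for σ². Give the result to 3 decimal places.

Posterior: Inverse-Gamma(shape = 7.7+9/2 = 12.2, scale = 5.0+34.4/2 = 22.2).
Mode = β/(α+1) = 22.2/13.2 = 1.682.
Mean = β/(α−1) = 22.2/11.2 = 1.982.
Difference = 1.982 − 1.682 = 0.300.
The mean is pulled above the mode by the posterior's right skew.

0.300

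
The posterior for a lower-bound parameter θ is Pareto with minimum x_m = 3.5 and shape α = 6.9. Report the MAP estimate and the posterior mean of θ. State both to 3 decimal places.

MAP = 3.500, posterior mean = 4.093

The Pareto density is strictly decreasing on [x_m, ∞), so the mode is x_m = 3.500.
Mean = α·x_m/(α−1) = 6.9·3.5/5.9 = 4.093.
Mean > mode: the posterior has a right tail.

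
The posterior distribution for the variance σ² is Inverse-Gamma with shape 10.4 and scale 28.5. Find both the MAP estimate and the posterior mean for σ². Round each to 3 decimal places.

MAP: 2.500. Posterior mean: 3.032.

Mode = β/(α+1) = 28.5/11.4 = 2.500.
Mean = β/(α−1) = 28.5/9.4 = 3.032.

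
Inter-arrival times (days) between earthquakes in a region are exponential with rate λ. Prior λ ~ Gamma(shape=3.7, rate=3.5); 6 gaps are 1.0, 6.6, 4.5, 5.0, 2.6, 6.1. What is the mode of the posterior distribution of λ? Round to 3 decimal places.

Σ times = 25.8. Posterior: Gamma(shape = 3.7+6 = 9.7, rate = 3.5+25.8 = 29.3).
Mode = (α−1)/β = 8.7/29.3 = 0.297.
Mean = α/β = 9.7/29.3 = 0.331.
This is the posterior mode — the MAP estimate.

0.297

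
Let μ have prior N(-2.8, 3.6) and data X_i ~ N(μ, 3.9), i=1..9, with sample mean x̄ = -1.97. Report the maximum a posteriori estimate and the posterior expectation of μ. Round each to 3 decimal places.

Posterior for μ is Normal. Precision-weighted mean: (1/3.6·-2.8 + 9/3.9·-1.97) / (1/3.6 + 9/3.9) = -2.059.
A Normal posterior is symmetric, so mode = mean.

MAP: -2.059. Posterior mean: -2.059.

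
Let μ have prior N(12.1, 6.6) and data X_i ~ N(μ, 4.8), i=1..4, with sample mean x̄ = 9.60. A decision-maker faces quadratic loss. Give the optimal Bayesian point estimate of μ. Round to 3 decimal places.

9.985

Posterior for μ is Normal. Precision-weighted mean: (1/6.6·12.1 + 4/4.8·9.60) / (1/6.6 + 4/4.8) = 9.985.
A Normal posterior is symmetric, so mode = mean.
Quadratic loss ⇒ the optimal estimator is the posterior mean.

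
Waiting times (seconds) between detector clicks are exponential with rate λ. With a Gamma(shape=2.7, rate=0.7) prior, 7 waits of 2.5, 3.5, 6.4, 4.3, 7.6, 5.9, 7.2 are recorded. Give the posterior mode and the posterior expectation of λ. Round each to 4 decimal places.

Σ times = 37.4. Posterior: Gamma(shape = 2.7+7 = 9.7, rate = 0.7+37.4 = 38.1).
Mode = (α−1)/β = 8.7/38.1 = 0.2283.
Mean = α/β = 9.7/38.1 = 0.2546.

MAP = 0.2283; posterior mean = 0.2546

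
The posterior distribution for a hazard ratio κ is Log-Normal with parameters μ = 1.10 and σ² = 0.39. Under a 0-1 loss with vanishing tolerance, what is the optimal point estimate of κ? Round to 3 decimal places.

Mode = exp(μ − σ²) = exp(0.71) = 2.034.
Mean = exp(μ + σ²/2) = exp(1.295) = 3.651.
This is the posterior mode — the MAP estimate.

2.034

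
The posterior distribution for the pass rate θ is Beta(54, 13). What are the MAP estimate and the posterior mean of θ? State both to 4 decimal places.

θ_MAP = 0.8154, E[θ|data] = 0.8060

Mode = (54−1)/(54+13−2) = 53/65 = 0.8154.
Mean = 54/(54+13) = 54/67 = 0.8060.
The mean is pulled below the mode by the posterior's left skew.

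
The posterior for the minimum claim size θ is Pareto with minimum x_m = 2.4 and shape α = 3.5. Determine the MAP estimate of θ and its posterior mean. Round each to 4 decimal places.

MAP = 2.4000, posterior mean = 3.3600

The Pareto density is strictly decreasing on [x_m, ∞), so the mode is x_m = 2.4000.
Mean = α·x_m/(α−1) = 3.5·2.4/2.5 = 3.3600.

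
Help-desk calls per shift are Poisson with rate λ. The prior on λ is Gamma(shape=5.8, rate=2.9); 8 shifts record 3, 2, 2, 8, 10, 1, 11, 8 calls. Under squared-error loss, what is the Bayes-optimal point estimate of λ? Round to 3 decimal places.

Σ counts = 45. Posterior: Gamma(shape = 5.8+45 = 50.8, rate = 2.9+8 = 10.9).
Mode = (α−1)/β = 49.8/10.9 = 4.569.
Mean = α/β = 50.8/10.9 = 4.661.
Squared-error loss ⇒ the optimal estimator is the posterior mean.

4.661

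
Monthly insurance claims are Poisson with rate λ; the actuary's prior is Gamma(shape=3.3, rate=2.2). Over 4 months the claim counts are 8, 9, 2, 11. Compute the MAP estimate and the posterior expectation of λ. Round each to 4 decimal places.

Σ counts = 30. Posterior: Gamma(shape = 3.3+30 = 33.3, rate = 2.2+4 = 6.2).
Mode = (α−1)/β = 32.3/6.2 = 5.2097.
Mean = α/β = 33.3/6.2 = 5.3710.

MAP = 5.2097; posterior mean = 5.3710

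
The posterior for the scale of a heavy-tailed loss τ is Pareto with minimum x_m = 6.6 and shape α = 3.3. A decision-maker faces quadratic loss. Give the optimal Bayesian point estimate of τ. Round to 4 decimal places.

The Pareto density is strictly decreasing on [x_m, ∞), so the mode is x_m = 6.6000.
Mean = α·x_m/(α−1) = 3.3·6.6/2.3 = 9.4696.
Quadratic loss ⇒ the optimal estimator is the posterior mean.

9.4696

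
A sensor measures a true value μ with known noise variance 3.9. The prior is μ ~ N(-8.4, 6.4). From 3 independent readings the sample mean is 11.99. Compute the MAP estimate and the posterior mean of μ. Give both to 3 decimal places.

Posterior for μ is Normal. Precision-weighted mean: (1/6.4·-8.4 + 3/3.9·11.99) / (1/6.4 + 3/3.9) = 8.548.
A Normal posterior is symmetric, so mode = mean.

MAP: 8.548. Posterior mean: 8.548.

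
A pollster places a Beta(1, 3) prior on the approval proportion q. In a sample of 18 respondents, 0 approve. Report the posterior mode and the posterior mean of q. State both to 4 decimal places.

MAP: 0.0000. Posterior mean: 0.0455.

Posterior: Beta(1+0, 3+18) = Beta(1, 21).
Since α = 1 ≤ 1 and β > 1, the Beta density is monotone decreasing on [0,1]; the mode is at 0.
Mean = 1/(1+21) = 0.0455.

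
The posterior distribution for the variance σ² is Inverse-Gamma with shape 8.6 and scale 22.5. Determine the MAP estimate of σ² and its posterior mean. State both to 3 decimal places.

σ²_MAP = 2.344, E[σ²|data] = 2.961

Mode = β/(α+1) = 22.5/9.6 = 2.344.
Mean = β/(α−1) = 22.5/7.6 = 2.961.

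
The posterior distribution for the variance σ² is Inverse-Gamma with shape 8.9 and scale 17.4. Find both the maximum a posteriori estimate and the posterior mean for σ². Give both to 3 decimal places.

Mode = β/(α+1) = 17.4/9.9 = 1.758.
Mean = β/(α−1) = 17.4/7.9 = 2.203.
The posterior is right-skewed, so the mean exceeds the mode.

maximum a posteriori estimate = 1.758, posterior mean = 2.203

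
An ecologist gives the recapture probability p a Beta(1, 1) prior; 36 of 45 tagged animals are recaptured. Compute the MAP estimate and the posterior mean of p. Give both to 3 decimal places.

MAP estimate = 0.800, posterior mean = 0.787

Posterior: Beta(1+36, 1+9) = Beta(37, 10).
Mode = (37−1)/(37+10−2) = 36/45 = 0.800.
With a flat prior the MAP equals the MLE, 36/45.
Mean = 37/(37+10) = 37/47 = 0.787.
The posterior is left-skewed, so the mode exceeds the mean.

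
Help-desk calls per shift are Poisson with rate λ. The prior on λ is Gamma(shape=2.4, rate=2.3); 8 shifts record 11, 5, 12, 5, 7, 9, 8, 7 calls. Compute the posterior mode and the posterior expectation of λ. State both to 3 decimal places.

Σ counts = 64. Posterior: Gamma(shape = 2.4+64 = 66.4, rate = 2.3+8 = 10.3).
Mode = (α−1)/β = 65.4/10.3 = 6.350.
Mean = α/β = 66.4/10.3 = 6.447.
The mean is pulled above the mode by the posterior's right skew.

MAP: 6.350. Posterior mean: 6.447.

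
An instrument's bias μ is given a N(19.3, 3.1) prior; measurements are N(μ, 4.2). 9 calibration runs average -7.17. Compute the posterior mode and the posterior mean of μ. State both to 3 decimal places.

posterior mode = -3.707, posterior mean = -3.707

Posterior for μ is Normal. Precision-weighted mean: (1/3.1·19.3 + 9/4.2·-7.17) / (1/3.1 + 9/4.2) = -3.707.
A Normal posterior is symmetric, so mode = mean.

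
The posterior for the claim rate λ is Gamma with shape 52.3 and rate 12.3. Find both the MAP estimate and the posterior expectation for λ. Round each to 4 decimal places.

Mode = (α−1)/β = 51.3/12.3 = 4.1707.
Mean = α/β = 52.3/12.3 = 4.2520.
The mean is pulled above the mode by the posterior's right skew.

λ_MAP = 4.1707, E[λ|data] = 4.2520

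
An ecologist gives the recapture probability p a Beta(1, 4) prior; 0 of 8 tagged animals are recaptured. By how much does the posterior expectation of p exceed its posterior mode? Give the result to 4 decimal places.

0.0769

Posterior: Beta(1+0, 4+8) = Beta(1, 12).
Since α = 1 ≤ 1 and β > 1, the Beta density is monotone decreasing on [0,1]; the mode is at 0.
Mean = 1/(1+12) = 0.0769.
Difference = 0.0769 − 0.0000 = 0.0769.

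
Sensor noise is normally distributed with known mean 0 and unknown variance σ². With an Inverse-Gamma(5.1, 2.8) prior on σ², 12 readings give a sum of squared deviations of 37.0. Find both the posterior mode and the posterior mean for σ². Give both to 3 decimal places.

Posterior: Inverse-Gamma(shape = 5.1+12/2 = 11.1, scale = 2.8+37.0/2 = 21.3).
Mode = β/(α+1) = 21.3/12.1 = 1.760.
Mean = β/(α−1) = 21.3/10.1 = 2.109.
Right-skewed posterior ⇒ mode < mean.

MAP = 1.760, posterior mean = 2.109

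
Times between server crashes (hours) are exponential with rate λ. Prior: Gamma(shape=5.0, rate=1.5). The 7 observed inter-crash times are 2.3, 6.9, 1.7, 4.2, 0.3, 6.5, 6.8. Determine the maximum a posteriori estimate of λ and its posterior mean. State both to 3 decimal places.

Σ times = 28.7. Posterior: Gamma(shape = 5.0+7 = 12.0, rate = 1.5+28.7 = 30.2).
Mode = (α−1)/β = 11.0/30.2 = 0.364.
Mean = α/β = 12.0/30.2 = 0.397.

MAP = 0.364; posterior mean = 0.397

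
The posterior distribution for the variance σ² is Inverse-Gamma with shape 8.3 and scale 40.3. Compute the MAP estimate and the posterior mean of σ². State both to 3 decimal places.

MAP estimate = 4.333, posterior mean = 5.521

Mode = β/(α+1) = 40.3/9.3 = 4.333.
Mean = β/(α−1) = 40.3/7.3 = 5.521.
The mean is pulled above the mode by the posterior's right skew.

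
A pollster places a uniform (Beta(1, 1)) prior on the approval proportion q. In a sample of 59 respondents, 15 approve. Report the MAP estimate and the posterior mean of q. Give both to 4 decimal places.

Posterior: Beta(1+15, 1+44) = Beta(16, 45).
Mode = (16−1)/(16+45−2) = 15/59 = 0.2542.
With a flat prior the MAP equals the MLE, 15/59.
Mean = 16/(16+45) = 16/61 = 0.2623.
The posterior is right-skewed, so the mean exceeds the mode.

MAP = 0.2542, posterior mean = 0.2623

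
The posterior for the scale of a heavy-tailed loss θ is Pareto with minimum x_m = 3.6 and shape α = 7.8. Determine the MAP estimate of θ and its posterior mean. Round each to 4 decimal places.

The Pareto density is strictly decreasing on [x_m, ∞), so the mode is x_m = 3.6000.
Mean = α·x_m/(α−1) = 7.8·3.6/6.8 = 4.1294.
The mean is pulled above the mode by the posterior's right skew.

MAP = 3.6000, posterior mean = 4.1294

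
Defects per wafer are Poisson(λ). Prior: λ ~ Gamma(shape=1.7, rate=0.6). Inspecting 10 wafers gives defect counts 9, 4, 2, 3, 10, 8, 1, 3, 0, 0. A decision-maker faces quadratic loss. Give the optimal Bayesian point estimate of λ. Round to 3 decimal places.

3.934

Σ counts = 40. Posterior: Gamma(shape = 1.7+40 = 41.7, rate = 0.6+10 = 10.6).
Mode = (α−1)/β = 40.7/10.6 = 3.840.
Mean = α/β = 41.7/10.6 = 3.934.
Quadratic loss ⇒ the optimal estimator is the posterior mean.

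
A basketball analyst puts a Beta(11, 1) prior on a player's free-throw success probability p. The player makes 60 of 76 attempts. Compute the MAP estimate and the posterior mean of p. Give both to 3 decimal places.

Posterior: Beta(11+60, 1+16) = Beta(71, 17).
Mode = (71−1)/(71+17−2) = 70/86 = 0.814.
Mean = 71/(71+17) = 71/88 = 0.807.

p_MAP = 0.814, E[p|data] = 0.807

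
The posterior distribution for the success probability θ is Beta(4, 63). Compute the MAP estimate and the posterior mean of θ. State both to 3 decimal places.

MAP = 0.046; posterior mean = 0.060

Mode = (4−1)/(4+63−2) = 3/65 = 0.046.
Mean = 4/(4+63) = 4/67 = 0.060.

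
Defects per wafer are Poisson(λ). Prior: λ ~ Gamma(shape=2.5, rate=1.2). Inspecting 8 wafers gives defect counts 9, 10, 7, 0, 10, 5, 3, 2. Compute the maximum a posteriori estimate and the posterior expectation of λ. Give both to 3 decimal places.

Σ counts = 46. Posterior: Gamma(shape = 2.5+46 = 48.5, rate = 1.2+8 = 9.2).
Mode = (α−1)/β = 47.5/9.2 = 5.163.
Mean = α/β = 48.5/9.2 = 5.272.

MAP: 5.163. Posterior mean: 5.272.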